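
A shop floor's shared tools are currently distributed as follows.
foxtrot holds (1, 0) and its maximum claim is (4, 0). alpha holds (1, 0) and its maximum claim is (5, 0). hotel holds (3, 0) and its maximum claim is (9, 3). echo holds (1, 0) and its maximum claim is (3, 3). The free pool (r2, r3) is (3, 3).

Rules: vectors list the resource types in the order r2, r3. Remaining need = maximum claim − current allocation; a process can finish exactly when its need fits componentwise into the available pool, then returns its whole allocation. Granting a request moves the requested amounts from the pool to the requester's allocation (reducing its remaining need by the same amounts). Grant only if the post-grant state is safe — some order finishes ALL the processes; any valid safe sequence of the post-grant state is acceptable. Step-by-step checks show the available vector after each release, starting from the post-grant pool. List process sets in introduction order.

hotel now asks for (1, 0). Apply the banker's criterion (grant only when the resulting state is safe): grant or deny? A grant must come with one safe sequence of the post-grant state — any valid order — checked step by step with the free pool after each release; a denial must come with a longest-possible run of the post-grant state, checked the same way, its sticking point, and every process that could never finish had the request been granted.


GRANT: granting preserves safety; a valid post-grant sequence is echo, foxtrot, alpha, hotel.
Key observation: even at the reduced pool (2, 3), echo fits immediately, so safety survives the grant.
Step-by-step check of the post-grant state:
  pool = (2, 3)
  echo: need (2, 3) fits (2, 3); releases (1, 0), pool now (3, 3)
  foxtrot: need (3, 0) fits (3, 3); releases (1, 0), pool now (4, 3)
  alpha: need (4, 0) fits (4, 3); releases (1, 0), pool now (5, 3)
  hotel: need (5, 3) fits (5, 3); releases (4, 0), pool now (9, 3)


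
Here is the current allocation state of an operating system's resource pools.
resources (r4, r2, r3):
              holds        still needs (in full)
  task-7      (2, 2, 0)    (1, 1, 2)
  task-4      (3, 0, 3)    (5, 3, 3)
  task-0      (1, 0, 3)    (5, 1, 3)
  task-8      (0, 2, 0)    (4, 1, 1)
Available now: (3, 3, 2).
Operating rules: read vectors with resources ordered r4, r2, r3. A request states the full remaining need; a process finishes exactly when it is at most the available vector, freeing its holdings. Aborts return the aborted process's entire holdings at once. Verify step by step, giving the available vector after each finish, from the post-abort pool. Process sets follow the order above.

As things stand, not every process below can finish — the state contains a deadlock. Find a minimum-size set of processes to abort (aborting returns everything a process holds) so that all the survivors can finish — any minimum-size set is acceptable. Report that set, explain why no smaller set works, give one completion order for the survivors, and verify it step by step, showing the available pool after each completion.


Minimum abort set: task-4.
Key observation: the returned (3, 0, 3) from task-4 is what brings task-0 — unrunnable before, under any order — into play at step 3.
Minimality: the empty abort set fails — the state is deadlocked as it stands.
The survivors complete as task-8, task-7, task-0. Step-by-step check (starting from the post-abort pool):
  pool = (6, 3, 5)
  run task-8 (needs (4, 1, 1), free (6, 3, 5)); after release of (0, 2, 0) the pool is (6, 5, 5)
  run task-7 (needs (1, 1, 2), free (6, 5, 5)); after release of (2, 2, 0) the pool is (8, 7, 5)
  run task-0 (needs (5, 1, 3), free (8, 7, 5)); after release of (1, 0, 3) the pool is (9, 7, 8)


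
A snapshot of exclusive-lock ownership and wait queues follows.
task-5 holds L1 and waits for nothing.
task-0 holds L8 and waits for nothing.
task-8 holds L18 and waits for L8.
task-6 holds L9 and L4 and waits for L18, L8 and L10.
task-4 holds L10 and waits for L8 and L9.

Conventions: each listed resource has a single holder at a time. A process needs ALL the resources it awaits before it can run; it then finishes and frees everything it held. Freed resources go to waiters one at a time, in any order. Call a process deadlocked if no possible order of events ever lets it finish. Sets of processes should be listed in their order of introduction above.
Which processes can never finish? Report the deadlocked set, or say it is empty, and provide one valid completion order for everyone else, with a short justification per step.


Deadlocked: task-6 and task-4.
Key observation: the waits loop around task-6 -> task-4 -> task-6 with no way out; no other process is dragged down with it.
One completion order for the rest: task-5, task-0, task-8.
Walking it through:
  task-5: no waits; runs immediately, freeing L1
  task-0: no waits; runs immediately, freeing L8
  run task-8 (all its waits — L8 — are resolved); releases L18


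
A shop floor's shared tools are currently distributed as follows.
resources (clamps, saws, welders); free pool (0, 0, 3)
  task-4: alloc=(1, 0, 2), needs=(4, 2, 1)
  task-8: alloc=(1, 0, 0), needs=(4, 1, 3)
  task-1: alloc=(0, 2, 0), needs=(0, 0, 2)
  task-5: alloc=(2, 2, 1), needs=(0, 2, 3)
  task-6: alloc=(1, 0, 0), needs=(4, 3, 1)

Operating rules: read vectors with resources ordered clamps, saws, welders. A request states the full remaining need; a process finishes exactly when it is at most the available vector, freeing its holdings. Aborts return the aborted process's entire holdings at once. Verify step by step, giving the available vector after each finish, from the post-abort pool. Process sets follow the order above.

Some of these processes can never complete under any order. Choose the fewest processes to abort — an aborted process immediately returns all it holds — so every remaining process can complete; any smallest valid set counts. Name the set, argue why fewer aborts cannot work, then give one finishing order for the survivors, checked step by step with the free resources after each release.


The answer: abort task-4 and task-6.
Key observation: no ordering could ever have run task-8 before the abort of task-4 and task-6; with (2, 0, 2) back in the pool it fits at step 3.
Why nothing smaller works — every single abort fails: task-4 alone leaves task-8 blocked (short on clamps); task-8 alone leaves task-4 blocked (short on clamps); task-1 alone leaves task-4 blocked (short on clamps); task-5 alone leaves task-4 blocked (short on clamps); task-6 alone leaves task-4 blocked (short on clamps).
Survivors finish in the order: task-1, task-5, task-8. Check, step by step (pool after the aborts first):
  pool = (2, 0, 5)
  task-1 needs (0, 0, 2) <= (2, 0, 5) -> finishes; pool += (0, 2, 0) = (2, 2, 5)
  task-5 needs (0, 2, 3) <= (2, 2, 5) -> finishes; pool += (2, 2, 1) = (4, 4, 6)
  task-8 needs (4, 1, 3) <= (4, 4, 6) -> finishes; pool += (1, 0, 0) = (5, 4, 6)


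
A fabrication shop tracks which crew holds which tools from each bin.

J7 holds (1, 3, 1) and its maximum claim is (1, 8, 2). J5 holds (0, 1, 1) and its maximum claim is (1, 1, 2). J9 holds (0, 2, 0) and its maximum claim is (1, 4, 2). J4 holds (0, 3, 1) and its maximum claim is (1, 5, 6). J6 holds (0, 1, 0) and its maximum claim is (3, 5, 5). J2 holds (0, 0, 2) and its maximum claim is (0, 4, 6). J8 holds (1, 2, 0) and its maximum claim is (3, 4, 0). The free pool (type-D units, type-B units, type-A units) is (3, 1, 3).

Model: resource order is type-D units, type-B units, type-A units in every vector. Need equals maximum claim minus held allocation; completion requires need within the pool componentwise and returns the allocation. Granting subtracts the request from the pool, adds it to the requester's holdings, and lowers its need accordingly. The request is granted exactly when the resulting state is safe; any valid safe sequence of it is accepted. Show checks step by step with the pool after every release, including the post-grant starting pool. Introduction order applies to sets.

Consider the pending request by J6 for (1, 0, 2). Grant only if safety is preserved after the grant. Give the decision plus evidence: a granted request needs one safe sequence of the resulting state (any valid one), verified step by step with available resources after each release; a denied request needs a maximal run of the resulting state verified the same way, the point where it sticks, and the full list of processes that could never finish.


GRANT: granting preserves safety; a valid post-grant sequence is J5, J9, J8, J7, J6, J4, J2.
Key observation: the grant leaves (2, 1, 1) free — enough for J5, whose release restarts the cascade.
Check on the post-grant state, step by step:
  pool = (2, 1, 1)
  run J5 (needs (1, 0, 1), free (2, 1, 1)); after release of (0, 1, 1) the pool is (2, 2, 2)
  run J9 (needs (1, 2, 2), free (2, 2, 2)); after release of (0, 2, 0) the pool is (2, 4, 2)
  run J8 (needs (2, 2, 0), free (2, 4, 2)); after release of (1, 2, 0) the pool is (3, 6, 2)
  run J7 (needs (0, 5, 1), free (3, 6, 2)); after release of (1, 3, 1) the pool is (4, 9, 3)
  run J6 (needs (2, 4, 3), free (4, 9, 3)); after release of (1, 1, 2) the pool is (5, 10, 5)
  run J4 (needs (1, 2, 5), free (5, 10, 5)); after release of (0, 3, 1) the pool is (5, 13, 6)
  run J2 (needs (0, 4, 4), free (5, 13, 6)); after release of (0, 0, 2) the pool is (5, 13, 8)


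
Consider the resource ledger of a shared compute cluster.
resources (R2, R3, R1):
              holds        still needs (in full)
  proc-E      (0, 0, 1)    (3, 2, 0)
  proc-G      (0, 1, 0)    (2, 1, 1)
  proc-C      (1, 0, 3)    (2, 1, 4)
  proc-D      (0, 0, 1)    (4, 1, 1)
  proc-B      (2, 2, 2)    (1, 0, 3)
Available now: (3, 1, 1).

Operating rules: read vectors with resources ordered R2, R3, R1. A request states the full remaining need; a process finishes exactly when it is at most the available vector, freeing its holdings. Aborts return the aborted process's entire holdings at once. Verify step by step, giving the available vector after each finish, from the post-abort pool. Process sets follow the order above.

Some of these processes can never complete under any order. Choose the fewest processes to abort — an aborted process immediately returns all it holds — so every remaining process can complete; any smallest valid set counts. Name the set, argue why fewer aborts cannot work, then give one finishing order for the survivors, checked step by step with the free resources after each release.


Abort proc-B.
Key observation: before aborting proc-B, proc-D was permanently blocked — no order could ever run it; afterwards it completes at step 2.
Minimality: the empty abort set fails — the state is deadlocked as it stands.
The survivors complete as proc-G, proc-D, proc-C, proc-E. Check, step by step (starting from the post-abort pool):
  pool = (5, 3, 3)
  proc-G needs (2, 1, 1) <= (5, 3, 3) -> finishes; pool += (0, 1, 0) = (5, 4, 3)
  proc-D needs (4, 1, 1) <= (5, 4, 3) -> finishes; pool += (0, 0, 1) = (5, 4, 4)
  proc-C needs (2, 1, 4) <= (5, 4, 4) -> finishes; pool += (1, 0, 3) = (6, 4, 7)
  proc-E needs (3, 2, 0) <= (6, 4, 7) -> finishes; pool += (0, 0, 1) = (6, 4, 8)


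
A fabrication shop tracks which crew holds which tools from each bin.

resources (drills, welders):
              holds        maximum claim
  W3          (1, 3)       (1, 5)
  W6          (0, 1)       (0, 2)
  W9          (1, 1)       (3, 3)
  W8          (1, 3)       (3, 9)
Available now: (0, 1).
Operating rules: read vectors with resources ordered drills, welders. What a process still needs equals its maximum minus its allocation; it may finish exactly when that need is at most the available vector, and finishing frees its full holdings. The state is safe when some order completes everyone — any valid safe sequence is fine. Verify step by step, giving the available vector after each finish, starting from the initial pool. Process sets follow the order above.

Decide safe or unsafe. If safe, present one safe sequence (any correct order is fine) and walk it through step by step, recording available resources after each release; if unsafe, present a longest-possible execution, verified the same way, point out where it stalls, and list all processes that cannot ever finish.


The state is UNSAFE.
Key observation: after W6, W3 complete, (1, 5) is the best the pool ever gets, yet each leftover process wants more drills.
A maximal execution: W6, W3 — then nothing else fits. Verifying each step:
  pool = (0, 1)
  W6 needs (0, 1) <= (0, 1) -> finishes; pool += (0, 1) = (0, 2)
  W3 needs (0, 2) <= (0, 2) -> finishes; pool += (1, 3) = (1, 5)
  W9 still needs (2, 2) but only (1, 5) is free — short on drills
  W8 still needs (2, 6) but only (1, 5) is free — short on drills and welders
Processes that can never finish: W9 and W8.


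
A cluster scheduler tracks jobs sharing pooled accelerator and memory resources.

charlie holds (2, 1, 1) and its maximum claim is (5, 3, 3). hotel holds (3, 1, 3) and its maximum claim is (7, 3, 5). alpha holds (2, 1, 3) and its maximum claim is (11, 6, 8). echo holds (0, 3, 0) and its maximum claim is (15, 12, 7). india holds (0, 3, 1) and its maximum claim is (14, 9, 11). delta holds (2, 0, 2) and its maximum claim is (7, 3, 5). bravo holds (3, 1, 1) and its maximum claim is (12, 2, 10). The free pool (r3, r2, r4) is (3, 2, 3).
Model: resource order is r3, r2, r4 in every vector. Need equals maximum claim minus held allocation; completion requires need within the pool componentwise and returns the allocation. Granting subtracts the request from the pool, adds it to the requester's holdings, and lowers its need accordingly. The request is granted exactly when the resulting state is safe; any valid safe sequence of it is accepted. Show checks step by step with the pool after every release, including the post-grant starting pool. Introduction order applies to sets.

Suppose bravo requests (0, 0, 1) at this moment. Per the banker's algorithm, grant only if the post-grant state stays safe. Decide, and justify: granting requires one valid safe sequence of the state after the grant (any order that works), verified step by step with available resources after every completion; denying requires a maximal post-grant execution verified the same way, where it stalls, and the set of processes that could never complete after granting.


GRANT — the state after the grant stays safe, e.g. via charlie, delta, hotel, bravo, alpha, india, echo.
Key observation: even at the reduced pool (3, 2, 2), charlie fits immediately, so safety survives the grant.
Verifying the post-grant state step by step:
  pool = (3, 2, 2)
  run charlie (needs (3, 2, 2), free (3, 2, 2)); after release of (2, 1, 1) the pool is (5, 3, 3)
  run delta (needs (5, 3, 3), free (5, 3, 3)); after release of (2, 0, 2) the pool is (7, 3, 5)
  run hotel (needs (4, 2, 2), free (7, 3, 5)); after release of (3, 1, 3) the pool is (10, 4, 8)
  run bravo (needs (9, 1, 8), free (10, 4, 8)); after release of (3, 1, 2) the pool is (13, 5, 10)
  run alpha (needs (9, 5, 5), free (13, 5, 10)); after release of (2, 1, 3) the pool is (15, 6, 13)
  run india (needs (14, 6, 10), free (15, 6, 13)); after release of (0, 3, 1) the pool is (15, 9, 14)
  run echo (needs (15, 9, 7), free (15, 9, 14)); after release of (0, 3, 0) the pool is (15, 12, 14)


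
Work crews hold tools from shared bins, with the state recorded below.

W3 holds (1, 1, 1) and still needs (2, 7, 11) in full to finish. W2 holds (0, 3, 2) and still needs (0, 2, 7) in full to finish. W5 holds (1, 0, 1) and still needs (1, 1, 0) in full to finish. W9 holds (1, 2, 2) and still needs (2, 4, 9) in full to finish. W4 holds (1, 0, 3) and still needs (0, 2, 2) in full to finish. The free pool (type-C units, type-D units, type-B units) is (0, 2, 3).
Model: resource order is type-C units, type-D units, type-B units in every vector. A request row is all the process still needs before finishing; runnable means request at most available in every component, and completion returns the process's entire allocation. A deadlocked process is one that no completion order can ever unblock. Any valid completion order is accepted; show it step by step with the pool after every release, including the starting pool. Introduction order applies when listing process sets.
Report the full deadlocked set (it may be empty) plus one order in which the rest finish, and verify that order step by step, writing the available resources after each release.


Nothing here is deadlocked.
Key observation: no deadlock: W4 fits now, and the freed resources carry the rest through.
One completion order for the rest: W4, W5, W2, W9, W3. Verifying each step:
  pool = (0, 2, 3)
  W4 needs (0, 2, 2) <= (0, 2, 3) -> finishes; pool += (1, 0, 3) = (1, 2, 6)
  W5 needs (1, 1, 0) <= (1, 2, 6) -> finishes; pool += (1, 0, 1) = (2, 2, 7)
  W2 needs (0, 2, 7) <= (2, 2, 7) -> finishes; pool += (0, 3, 2) = (2, 5, 9)
  W9 needs (2, 4, 9) <= (2, 5, 9) -> finishes; pool += (1, 2, 2) = (3, 7, 11)
  W3 needs (2, 7, 11) <= (3, 7, 11) -> finishes; pool += (1, 1, 1) = (4, 8, 12)


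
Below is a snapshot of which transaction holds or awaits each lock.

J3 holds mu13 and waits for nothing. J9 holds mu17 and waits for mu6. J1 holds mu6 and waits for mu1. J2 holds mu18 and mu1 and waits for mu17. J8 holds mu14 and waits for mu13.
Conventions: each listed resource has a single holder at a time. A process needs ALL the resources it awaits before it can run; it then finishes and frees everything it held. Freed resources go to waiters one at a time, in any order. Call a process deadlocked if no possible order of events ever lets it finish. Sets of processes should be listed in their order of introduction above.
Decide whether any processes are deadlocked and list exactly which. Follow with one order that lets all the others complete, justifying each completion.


The deadlocked set is J9, J1 and J2.
Key observation: along J9 -> J1 -> J2 -> J9, each member waits on what the next one holds — a deadlock; no other process is dragged down with it.
The rest can finish in the order J3, J8.
Walking it through:
  run J3 (it waits on nothing); releases mu13
  J8 waits on mu13 — all released -> runs and releases mu14


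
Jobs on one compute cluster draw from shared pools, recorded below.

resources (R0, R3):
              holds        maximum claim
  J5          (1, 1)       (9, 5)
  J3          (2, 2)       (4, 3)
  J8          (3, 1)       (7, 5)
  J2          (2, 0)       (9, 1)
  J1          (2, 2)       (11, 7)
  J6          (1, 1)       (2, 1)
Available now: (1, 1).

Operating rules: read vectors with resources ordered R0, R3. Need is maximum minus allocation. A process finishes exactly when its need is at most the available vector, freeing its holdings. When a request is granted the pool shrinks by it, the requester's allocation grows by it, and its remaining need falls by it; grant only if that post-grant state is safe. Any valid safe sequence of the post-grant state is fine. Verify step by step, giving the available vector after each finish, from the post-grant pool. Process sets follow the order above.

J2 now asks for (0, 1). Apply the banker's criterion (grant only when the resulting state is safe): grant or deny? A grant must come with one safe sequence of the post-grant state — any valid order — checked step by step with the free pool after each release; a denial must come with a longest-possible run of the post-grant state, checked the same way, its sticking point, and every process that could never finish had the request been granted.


DENY. Granting would leave the state unsafe.
Key observation: after J6, J3 the pool peaks at (4, 3), and each blocked process is short somewhere: J5 on R0, R3; J8 on R3; J2 on R0; J1 on R0, R3.
Pretend the grant happened; the run J6, J3 goes as far as possible. Check, step by step:
  pool = (1, 0)
  J6 needs (1, 0) <= (1, 0) -> finishes; pool += (1, 1) = (2, 1)
  J3 needs (2, 1) <= (2, 1) -> finishes; pool += (2, 2) = (4, 3)
  J5 still needs (8, 4) but only (4, 3) is free — short on R0 and R3
  J8 still needs (4, 4) but only (4, 3) is free — short on R3
  J2 still needs (7, 0) but only (4, 3) is free — short on R0
  J1 still needs (9, 5) but only (4, 3) is free — short on R0 and R3
Processes that could never finish after the grant: J5, J8, J2 and J1.


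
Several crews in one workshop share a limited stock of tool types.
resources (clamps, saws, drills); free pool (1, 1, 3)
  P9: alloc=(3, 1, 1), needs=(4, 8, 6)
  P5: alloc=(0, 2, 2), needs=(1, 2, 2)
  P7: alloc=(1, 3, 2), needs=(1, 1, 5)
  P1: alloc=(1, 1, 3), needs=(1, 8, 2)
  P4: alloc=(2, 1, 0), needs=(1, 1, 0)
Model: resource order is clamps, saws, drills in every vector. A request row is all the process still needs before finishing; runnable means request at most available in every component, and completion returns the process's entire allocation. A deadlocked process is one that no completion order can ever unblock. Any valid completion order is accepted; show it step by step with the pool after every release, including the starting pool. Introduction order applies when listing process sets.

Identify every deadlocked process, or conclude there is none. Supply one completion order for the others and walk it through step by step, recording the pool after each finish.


Deadlocked: P9 and P1.
Key observation: saws is the bottleneck — with P4, P5, P7 done the pool holds (4, 7, 7), short of every remaining need.
The rest can finish in the order P4, P5, P7. Step-by-step check:
  pool = (1, 1, 3)
  run P4 (needs (1, 1, 0), free (1, 1, 3)); after release of (2, 1, 0) the pool is (3, 2, 3)
  run P5 (needs (1, 2, 2), free (3, 2, 3)); after release of (0, 2, 2) the pool is (3, 4, 5)
  run P7 (needs (1, 1, 5), free (3, 4, 5)); after release of (1, 3, 2) the pool is (4, 7, 7)
The blocked processes can never fit:
  P9 still needs (4, 8, 6) but only (4, 7, 7) is free — short on saws
  P1 still needs (1, 8, 2) but only (4, 7, 7) is free — short on saws


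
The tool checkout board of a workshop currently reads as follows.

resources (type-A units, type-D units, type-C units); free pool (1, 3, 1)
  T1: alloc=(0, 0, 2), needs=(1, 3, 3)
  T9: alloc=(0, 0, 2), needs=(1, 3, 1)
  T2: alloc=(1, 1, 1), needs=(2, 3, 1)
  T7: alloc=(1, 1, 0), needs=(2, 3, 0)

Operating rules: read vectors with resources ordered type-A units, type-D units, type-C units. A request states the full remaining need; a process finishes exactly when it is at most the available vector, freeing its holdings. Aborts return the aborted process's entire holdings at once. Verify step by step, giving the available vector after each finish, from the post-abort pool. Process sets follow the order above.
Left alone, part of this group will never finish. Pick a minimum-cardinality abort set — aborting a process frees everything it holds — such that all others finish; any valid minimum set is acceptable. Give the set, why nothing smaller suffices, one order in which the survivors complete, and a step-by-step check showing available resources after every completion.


The answer: abort T7.
Key observation: the deadlocked T2 becomes finishable only because T7 released (1, 1, 0); it completes at step 2 below.
Why nothing smaller works: aborting no one leaves the state deadlocked as given.
Survivors finish in the order: T9, T2, T1. Check, step by step (pool after the aborts first):
  pool = (2, 4, 1)
  run T9 (needs (1, 3, 1), free (2, 4, 1)); after release of (0, 0, 2) the pool is (2, 4, 3)
  run T2 (needs (2, 3, 1), free (2, 4, 3)); after release of (1, 1, 1) the pool is (3, 5, 4)
  run T1 (needs (1, 3, 3), free (3, 5, 4)); after release of (0, 0, 2) the pool is (3, 5, 6)


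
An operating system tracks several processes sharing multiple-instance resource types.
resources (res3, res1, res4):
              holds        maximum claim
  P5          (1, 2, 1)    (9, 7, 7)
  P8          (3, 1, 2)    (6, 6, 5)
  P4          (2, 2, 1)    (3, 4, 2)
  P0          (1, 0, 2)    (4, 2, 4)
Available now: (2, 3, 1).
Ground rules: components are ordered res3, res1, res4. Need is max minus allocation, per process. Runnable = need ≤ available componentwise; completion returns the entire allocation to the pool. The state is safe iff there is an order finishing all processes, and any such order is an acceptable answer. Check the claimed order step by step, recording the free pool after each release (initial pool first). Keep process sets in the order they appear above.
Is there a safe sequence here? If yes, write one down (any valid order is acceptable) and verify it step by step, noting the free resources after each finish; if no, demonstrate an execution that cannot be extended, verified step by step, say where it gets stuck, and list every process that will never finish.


The state is SAFE; one workable sequence: P4, P0, P8, P5.
Key observation: the order's first zero-slack moment is P4 ((1, 2, 1) needed, (2, 3, 1) free — a requested resource with nothing to spare).
Check, step by step:
  pool = (2, 3, 1)
  run P4 (needs (1, 2, 1), free (2, 3, 1)); after release of (2, 2, 1) the pool is (4, 5, 2)
  run P0 (needs (3, 2, 2), free (4, 5, 2)); after release of (1, 0, 2) the pool is (5, 5, 4)
  run P8 (needs (3, 5, 3), free (5, 5, 4)); after release of (3, 1, 2) the pool is (8, 6, 6)
  run P5 (needs (8, 5, 6), free (8, 6, 6)); after release of (1, 2, 1) the pool is (9, 8, 7)


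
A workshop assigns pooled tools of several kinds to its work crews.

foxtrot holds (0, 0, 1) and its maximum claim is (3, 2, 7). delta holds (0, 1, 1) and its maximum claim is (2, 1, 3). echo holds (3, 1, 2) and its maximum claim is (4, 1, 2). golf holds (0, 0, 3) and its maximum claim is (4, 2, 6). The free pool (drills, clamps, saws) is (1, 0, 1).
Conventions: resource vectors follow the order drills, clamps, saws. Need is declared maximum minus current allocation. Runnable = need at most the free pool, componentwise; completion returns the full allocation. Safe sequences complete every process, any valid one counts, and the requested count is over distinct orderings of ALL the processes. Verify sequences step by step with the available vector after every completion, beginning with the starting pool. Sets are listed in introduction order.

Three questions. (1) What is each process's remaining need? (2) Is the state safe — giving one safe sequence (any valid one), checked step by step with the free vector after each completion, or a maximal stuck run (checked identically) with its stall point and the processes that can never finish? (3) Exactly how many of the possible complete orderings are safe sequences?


(1) Outstanding need per process (order drills, clamps, saws):
  foxtrot: (3, 2, 6)
  delta: (2, 0, 2)
  echo: (1, 0, 0)
  golf: (4, 2, 3)
(2) SAFE — a valid safe sequence is echo, delta, golf, foxtrot.
Key observation: echo marks the first exact bind of the order: its need (1, 0, 0) fits the free (1, 0, 1) with zero slack on a requested resource.
Verifying each step:
  pool = (1, 0, 1)
  echo needs (1, 0, 0) <= (1, 0, 1) -> finishes; pool += (3, 1, 2) = (4, 1, 3)
  delta needs (2, 0, 2) <= (4, 1, 3) -> finishes; pool += (0, 1, 1) = (4, 2, 4)
  golf needs (4, 2, 3) <= (4, 2, 4) -> finishes; pool += (0, 0, 3) = (4, 2, 7)
  foxtrot needs (3, 2, 6) <= (4, 2, 7) -> finishes; pool += (0, 0, 1) = (4, 2, 8)
(3) The exact count: 1 of the possible complete orderings is a safe sequence.


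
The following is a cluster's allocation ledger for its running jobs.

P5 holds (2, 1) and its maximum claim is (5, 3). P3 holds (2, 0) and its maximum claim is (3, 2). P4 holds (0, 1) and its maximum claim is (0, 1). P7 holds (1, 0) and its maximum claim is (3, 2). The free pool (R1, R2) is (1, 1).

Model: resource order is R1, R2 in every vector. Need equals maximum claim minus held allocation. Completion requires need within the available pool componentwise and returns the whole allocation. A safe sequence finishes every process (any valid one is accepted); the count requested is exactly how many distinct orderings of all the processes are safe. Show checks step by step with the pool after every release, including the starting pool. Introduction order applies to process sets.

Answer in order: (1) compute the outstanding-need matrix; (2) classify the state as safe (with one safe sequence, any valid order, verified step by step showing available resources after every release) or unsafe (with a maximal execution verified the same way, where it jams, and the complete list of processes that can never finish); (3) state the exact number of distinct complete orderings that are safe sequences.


(1) Remaining need (order R1, R2):
  P5: (3, 2)
  P3: (1, 2)
  P4: (0, 0)
  P7: (2, 2)
(2) SAFE — a valid safe sequence is P4, P3, P5, P7.
Key observation: P3 marks the first exact bind of the order: its need (1, 2) fits the free (1, 2) with zero slack on a requested resource.
Check, step by step:
  pool = (1, 1)
  P4 needs (0, 0) <= (1, 1) -> finishes; pool += (0, 1) = (1, 2)
  P3 needs (1, 2) <= (1, 2) -> finishes; pool += (2, 0) = (3, 2)
  P5 needs (3, 2) <= (3, 2) -> finishes; pool += (2, 1) = (5, 3)
  P7 needs (2, 2) <= (5, 3) -> finishes; pool += (1, 0) = (6, 3)
(3) The exact count: 2 of the possible complete orderings are safe sequences.


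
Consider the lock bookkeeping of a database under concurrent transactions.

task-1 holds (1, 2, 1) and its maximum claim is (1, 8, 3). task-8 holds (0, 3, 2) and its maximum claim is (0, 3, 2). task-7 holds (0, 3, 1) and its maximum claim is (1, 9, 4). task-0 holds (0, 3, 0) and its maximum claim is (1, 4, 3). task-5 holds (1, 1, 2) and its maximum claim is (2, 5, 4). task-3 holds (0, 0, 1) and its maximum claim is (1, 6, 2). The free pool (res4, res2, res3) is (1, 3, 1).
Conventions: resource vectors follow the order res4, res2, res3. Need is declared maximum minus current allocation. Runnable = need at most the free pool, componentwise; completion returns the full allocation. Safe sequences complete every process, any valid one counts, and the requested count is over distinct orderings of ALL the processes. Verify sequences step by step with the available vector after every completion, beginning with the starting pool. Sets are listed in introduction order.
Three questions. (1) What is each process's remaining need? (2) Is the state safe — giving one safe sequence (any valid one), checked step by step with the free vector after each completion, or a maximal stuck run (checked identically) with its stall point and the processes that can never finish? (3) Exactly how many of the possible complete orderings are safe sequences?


(1) Need matrix, components ordered res4, res2, res3:
  task-1: (0, 6, 2)
  task-8: (0, 0, 0)
  task-7: (1, 6, 3)
  task-0: (1, 1, 3)
  task-5: (1, 4, 2)
  task-3: (1, 6, 1)
(2) The state is SAFE; one workable sequence: task-8, task-5, task-0, task-3, task-7, task-1.
Key observation: the order's first zero-slack moment is task-5 ((1, 4, 2) needed, (1, 6, 3) free — a requested resource with nothing to spare).
Verifying each step:
  pool = (1, 3, 1)
  task-8 needs (0, 0, 0) <= (1, 3, 1) -> finishes; pool += (0, 3, 2) = (1, 6, 3)
  task-5 needs (1, 4, 2) <= (1, 6, 3) -> finishes; pool += (1, 1, 2) = (2, 7, 5)
  task-0 needs (1, 1, 3) <= (2, 7, 5) -> finishes; pool += (0, 3, 0) = (2, 10, 5)
  task-3 needs (1, 6, 1) <= (2, 10, 5) -> finishes; pool += (0, 0, 1) = (2, 10, 6)
  task-7 needs (1, 6, 3) <= (2, 10, 6) -> finishes; pool += (0, 3, 1) = (2, 13, 7)
  task-1 needs (0, 6, 2) <= (2, 13, 7) -> finishes; pool += (1, 2, 1) = (3, 15, 8)
(3) The exact count: 120 of the possible complete orderings are safe sequences.


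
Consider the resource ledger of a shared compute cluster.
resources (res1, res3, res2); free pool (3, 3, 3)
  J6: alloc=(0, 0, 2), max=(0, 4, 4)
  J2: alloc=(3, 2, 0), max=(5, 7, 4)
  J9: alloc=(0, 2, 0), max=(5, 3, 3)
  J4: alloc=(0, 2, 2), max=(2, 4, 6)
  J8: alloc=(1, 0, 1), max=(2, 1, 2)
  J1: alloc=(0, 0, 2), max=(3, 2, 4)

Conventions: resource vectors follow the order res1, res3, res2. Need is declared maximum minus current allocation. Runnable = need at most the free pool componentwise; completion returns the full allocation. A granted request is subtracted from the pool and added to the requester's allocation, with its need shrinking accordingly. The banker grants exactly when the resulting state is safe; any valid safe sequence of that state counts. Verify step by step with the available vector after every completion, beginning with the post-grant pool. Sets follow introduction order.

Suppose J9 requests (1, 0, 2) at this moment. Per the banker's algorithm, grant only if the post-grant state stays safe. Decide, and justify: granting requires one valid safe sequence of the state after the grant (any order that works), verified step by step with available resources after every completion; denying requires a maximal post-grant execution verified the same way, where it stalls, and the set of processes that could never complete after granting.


GRANT: granting preserves safety; a valid post-grant sequence is J8, J1, J4, J2, J9, J6.
Key observation: the grant leaves (2, 3, 1) free — enough for J8, whose release restarts the cascade.
Verifying the post-grant state step by step:
  pool = (2, 3, 1)
  run J8 (needs (1, 1, 1), free (2, 3, 1)); after release of (1, 0, 1) the pool is (3, 3, 2)
  run J1 (needs (3, 2, 2), free (3, 3, 2)); after release of (0, 0, 2) the pool is (3, 3, 4)
  run J4 (needs (2, 2, 4), free (3, 3, 4)); after release of (0, 2, 2) the pool is (3, 5, 6)
  run J2 (needs (2, 5, 4), free (3, 5, 6)); after release of (3, 2, 0) the pool is (6, 7, 6)
  run J9 (needs (4, 1, 1), free (6, 7, 6)); after release of (1, 2, 2) the pool is (7, 9, 8)
  run J6 (needs (0, 4, 2), free (7, 9, 8)); after release of (0, 0, 2) the pool is (7, 9, 10)


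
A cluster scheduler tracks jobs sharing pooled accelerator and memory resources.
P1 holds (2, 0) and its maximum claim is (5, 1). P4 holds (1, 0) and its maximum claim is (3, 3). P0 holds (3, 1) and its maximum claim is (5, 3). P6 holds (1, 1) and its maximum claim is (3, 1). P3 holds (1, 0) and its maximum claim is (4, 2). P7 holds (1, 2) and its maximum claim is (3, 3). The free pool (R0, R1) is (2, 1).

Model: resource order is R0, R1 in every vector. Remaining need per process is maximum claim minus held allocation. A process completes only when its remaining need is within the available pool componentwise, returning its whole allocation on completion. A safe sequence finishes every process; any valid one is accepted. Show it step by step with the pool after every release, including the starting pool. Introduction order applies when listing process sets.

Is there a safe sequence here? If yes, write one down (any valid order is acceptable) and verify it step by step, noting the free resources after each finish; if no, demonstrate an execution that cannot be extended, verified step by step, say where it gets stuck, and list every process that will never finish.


SAFE, for example via the order P7, P3, P4, P0, P1, P6.
Key observation: at P7 the run first touches a limit — (2, 1) against (2, 1), exact on a resource it actually requests.
Step-by-step check:
  pool = (2, 1)
  P7 needs (2, 1) <= (2, 1) -> finishes; pool += (1, 2) = (3, 3)
  P3 needs (3, 2) <= (3, 3) -> finishes; pool += (1, 0) = (4, 3)
  P4 needs (2, 3) <= (4, 3) -> finishes; pool += (1, 0) = (5, 3)
  P0 needs (2, 2) <= (5, 3) -> finishes; pool += (3, 1) = (8, 4)
  P1 needs (3, 1) <= (8, 4) -> finishes; pool += (2, 0) = (10, 4)
  P6 needs (2, 0) <= (10, 4) -> finishes; pool += (1, 1) = (11, 5)


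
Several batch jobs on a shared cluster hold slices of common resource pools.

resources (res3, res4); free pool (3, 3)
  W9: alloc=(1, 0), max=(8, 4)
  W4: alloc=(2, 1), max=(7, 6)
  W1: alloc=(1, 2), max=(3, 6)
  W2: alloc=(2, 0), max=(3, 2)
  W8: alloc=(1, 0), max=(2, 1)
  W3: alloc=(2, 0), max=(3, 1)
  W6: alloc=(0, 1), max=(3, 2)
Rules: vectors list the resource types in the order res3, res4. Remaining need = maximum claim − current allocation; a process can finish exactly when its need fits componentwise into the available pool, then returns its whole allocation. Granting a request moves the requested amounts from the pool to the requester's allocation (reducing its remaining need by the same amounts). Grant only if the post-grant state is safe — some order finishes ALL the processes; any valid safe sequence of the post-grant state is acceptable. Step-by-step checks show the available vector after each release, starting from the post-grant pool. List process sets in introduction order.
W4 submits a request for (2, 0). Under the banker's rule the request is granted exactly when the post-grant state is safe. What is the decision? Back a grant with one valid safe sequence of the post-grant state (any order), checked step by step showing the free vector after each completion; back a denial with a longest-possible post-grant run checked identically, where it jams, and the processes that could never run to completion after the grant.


GRANT: granting preserves safety; a valid post-grant sequence is W8, W2, W6, W1, W3, W9, W4.
Key observation: even at the reduced pool (1, 3), W8 fits immediately, so safety survives the grant.
Check on the post-grant state, step by step:
  pool = (1, 3)
  run W8 (needs (1, 1), free (1, 3)); after release of (1, 0) the pool is (2, 3)
  run W2 (needs (1, 2), free (2, 3)); after release of (2, 0) the pool is (4, 3)
  run W6 (needs (3, 1), free (4, 3)); after release of (0, 1) the pool is (4, 4)
  run W1 (needs (2, 4), free (4, 4)); after release of (1, 2) the pool is (5, 6)
  run W3 (needs (1, 1), free (5, 6)); after release of (2, 0) the pool is (7, 6)
  run W9 (needs (7, 4), free (7, 6)); after release of (1, 0) the pool is (8, 6)
  run W4 (needs (3, 5), free (8, 6)); after release of (4, 1) the pool is (12, 7)


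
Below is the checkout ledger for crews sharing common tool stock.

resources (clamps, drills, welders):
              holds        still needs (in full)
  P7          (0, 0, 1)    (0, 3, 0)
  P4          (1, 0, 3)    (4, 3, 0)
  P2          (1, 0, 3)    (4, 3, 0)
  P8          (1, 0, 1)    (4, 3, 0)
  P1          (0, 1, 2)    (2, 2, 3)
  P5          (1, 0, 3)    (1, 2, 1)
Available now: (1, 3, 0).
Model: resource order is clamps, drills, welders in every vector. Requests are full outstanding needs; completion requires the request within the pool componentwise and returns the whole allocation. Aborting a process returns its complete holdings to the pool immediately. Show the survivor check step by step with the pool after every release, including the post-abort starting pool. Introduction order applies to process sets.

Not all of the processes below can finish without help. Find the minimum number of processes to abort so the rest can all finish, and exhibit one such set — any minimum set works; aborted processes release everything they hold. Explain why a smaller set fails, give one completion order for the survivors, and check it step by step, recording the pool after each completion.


The answer: abort P2 and P8.
Key observation: no ordering could ever have run P4 before the abort of P2 and P8; with (2, 0, 4) back in the pool it fits at step 4.
No one abort is enough; case by case: P7 alone leaves P4 blocked (short on clamps); P4 alone leaves P2 blocked (short on clamps); P2 alone leaves P4 blocked (short on clamps); P8 alone leaves P4 blocked (short on clamps); P1 alone leaves P4 blocked (short on clamps); P5 alone leaves P4 blocked (short on clamps).
The survivors complete as P1, P7, P5, P4. Verifying each step (starting from the post-abort pool):
  pool = (3, 3, 4)
  run P1 (needs (2, 2, 3), free (3, 3, 4)); after release of (0, 1, 2) the pool is (3, 4, 6)
  run P7 (needs (0, 3, 0), free (3, 4, 6)); after release of (0, 0, 1) the pool is (3, 4, 7)
  run P5 (needs (1, 2, 1), free (3, 4, 7)); after release of (1, 0, 3) the pool is (4, 4, 10)
  run P4 (needs (4, 3, 0), free (4, 4, 10)); after release of (1, 0, 3) the pool is (5, 4, 13)


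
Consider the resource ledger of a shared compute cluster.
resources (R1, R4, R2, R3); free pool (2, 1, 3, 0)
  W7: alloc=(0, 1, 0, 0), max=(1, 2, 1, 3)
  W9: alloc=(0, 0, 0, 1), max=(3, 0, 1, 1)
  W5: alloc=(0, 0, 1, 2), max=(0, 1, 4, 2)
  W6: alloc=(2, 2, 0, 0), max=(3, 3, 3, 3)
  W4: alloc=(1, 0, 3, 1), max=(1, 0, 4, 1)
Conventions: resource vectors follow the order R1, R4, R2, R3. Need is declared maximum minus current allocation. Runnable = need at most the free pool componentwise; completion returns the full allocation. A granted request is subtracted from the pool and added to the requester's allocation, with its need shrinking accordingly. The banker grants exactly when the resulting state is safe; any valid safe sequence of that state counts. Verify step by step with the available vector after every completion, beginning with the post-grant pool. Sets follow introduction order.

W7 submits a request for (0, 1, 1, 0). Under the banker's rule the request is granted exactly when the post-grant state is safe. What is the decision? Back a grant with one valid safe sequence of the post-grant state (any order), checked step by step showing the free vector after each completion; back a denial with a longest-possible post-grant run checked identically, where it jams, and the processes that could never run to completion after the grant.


DENY — the pretend-granted state is unsafe.
Key observation: after W4, W9 the pool peaks at (3, 0, 5, 2), and each blocked process is short somewhere: W7 on R3; W5 on R4; W6 on R4, R3.
After a pretend grant, a maximal execution: W4, W9 — then nothing else fits. Walking it through:
  pool = (2, 0, 2, 0)
  W4: need (0, 0, 1, 0) fits (2, 0, 2, 0); releases (1, 0, 3, 1), pool now (3, 0, 5, 1)
  W9: need (3, 0, 1, 0) fits (3, 0, 5, 1); releases (0, 0, 0, 1), pool now (3, 0, 5, 2)
  blocked: W7 wants (1, 0, 0, 3), pool (3, 0, 5, 2) — not enough R3
  blocked: W5 wants (0, 1, 3, 0), pool (3, 0, 5, 2) — not enough R4
  blocked: W6 wants (1, 1, 3, 3), pool (3, 0, 5, 2) — not enough R4 and R3
Had the request been granted, W7, W5 and W6 could never finish.
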